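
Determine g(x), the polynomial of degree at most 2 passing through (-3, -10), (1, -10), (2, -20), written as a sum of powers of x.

L_0(x) = (x - 1)(x - 2) / [20] = (1/20)x^2 - (3/20)x + 1/10
L_1(x) = (x + 3)(x - 2) / [-4] = -(1/4)x^2 - (1/4)x + 3/2
L_2(x) = (x + 3)(x - 1) / [5] = (1/5)x^2 + (2/5)x - 3/5
g(x) = (-10)·L_0 + (-10)·L_1 + (-20)·L_2
  (-10)·L_0(x) = -(1/2)x^2 + (3/2)x - 1
  (-10)·L_1(x) = (5/2)x^2 + (5/2)x - 15
  (-20)·L_2(x) = -4x^2 - 8x + 12
Adding term by term: -2x^2 - 4x - 4

g(x) = -2x^2 - 4x - 4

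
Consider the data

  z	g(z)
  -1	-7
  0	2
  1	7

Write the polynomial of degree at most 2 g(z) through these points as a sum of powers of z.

Newton's divided differences:
g[-1,0] = (2 - (-7)) / (0 - (-1)) = 9
g[0,1] = (7 - 2) / (1 - 0) = 5
g[-1,0,1] = (5 - 9) / (1 - (-1)) = -2
g(z) = -7 + 9·(z + 1) + (-2)·(z + 1)z
Expanding: g(z) = -2z^2 + 7z + 2

g(z) = -2z^2 + 7z + 2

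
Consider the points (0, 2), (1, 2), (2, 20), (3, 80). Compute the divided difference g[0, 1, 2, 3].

g[0,1] = (2 - 2) / (1 - 0) = 0
g[1,2] = (20 - 2) / (2 - 1) = 18
g[2,3] = (80 - 20) / (3 - 2) = 60
g[0,1,2] = (18 - 0) / (2 - 0) = 9
g[1,2,3] = (60 - 18) / (3 - 1) = 21
g[0,1,2,3] = (21 - 9) / (3 - 0) = 4

4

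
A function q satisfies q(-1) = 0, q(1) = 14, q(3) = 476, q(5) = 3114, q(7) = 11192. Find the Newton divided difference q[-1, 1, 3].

56

q[-1,1] = (14 - 0) / (1 - (-1)) = 7
q[1,3] = (476 - 14) / (3 - 1) = 231
q[-1,1,3] = (231 - 7) / (3 - (-1)) = 56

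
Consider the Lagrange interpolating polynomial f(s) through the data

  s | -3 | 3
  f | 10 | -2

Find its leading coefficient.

Build the Lagrange basis polynomials:
L_0(s) = (s - 3) / [-6] = -(1/6)s + 1/2
L_1(s) = (s + 3) / [6] = (1/6)s + 1/2
f(s) = 10·L_0 + (-2)·L_1
Only the coefficient of s is needed; take it from each L_i and combine:
10·(-1/6) + (-2)·(1/6) = -2

-2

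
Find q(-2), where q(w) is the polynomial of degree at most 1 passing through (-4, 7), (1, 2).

5

L_0(-2) = (-3)/[(-5)] = 3/5
L_1(-2) = (2)/[(5)] = 2/5
Sum: 7·(3/5) + 2·(2/5) = 5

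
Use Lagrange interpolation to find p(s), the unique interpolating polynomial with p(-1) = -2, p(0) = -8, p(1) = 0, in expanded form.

p(s) = 7s^2 + s - 8

L_0(s) = s(s - 1) / [2] = (1/2)s^2 - (1/2)s
L_1(s) = (s + 1)(s - 1) / [-1] = -s^2 + 1
L_2(s) = (s + 1)s / [2] = (1/2)s^2 + (1/2)s
p(s) = (-2)·L_0 + (-8)·L_1 + 0·L_2
  (-2)·L_0(s) = -s^2 + s
  (-8)·L_1(s) = 8s^2 - 8
  0·L_2(s) = 0
Adding term by term: 7s^2 + s - 8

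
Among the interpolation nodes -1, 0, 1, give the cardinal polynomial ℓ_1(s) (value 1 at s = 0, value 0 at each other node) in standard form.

ℓ_1(s) = (s + 1)(s - 1) / [(1)·(-1)]
       = (s^2 - 1) / (-1)

ℓ_1(s) = -s^2 + 1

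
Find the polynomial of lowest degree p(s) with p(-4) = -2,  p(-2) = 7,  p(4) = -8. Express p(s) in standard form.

L_0(s) = (s + 2)(s - 4) / [16] = (1/16)s^2 - (1/8)s - 1/2
L_1(s) = (s + 4)(s - 4) / [-12] = -(1/12)s^2 + 4/3
L_2(s) = (s + 4)(s + 2) / [48] = (1/48)s^2 + (1/8)s + 1/6
p(s) = (-2)·L_0 + 7·L_1 + (-8)·L_2
  (-2)·L_0(s) = -(1/8)s^2 + (1/4)s + 1
  7·L_1(s) = -(7/12)s^2 + 28/3
  (-8)·L_2(s) = -(1/6)s^2 - s - 4/3
Adding term by term: -(7/8)s^2 - (3/4)s + 9

p(s) = -(7/8)s^2 - (3/4)s + 9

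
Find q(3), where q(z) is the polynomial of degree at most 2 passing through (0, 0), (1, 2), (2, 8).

18

Evaluate each Lagrange basis at z = 3:
L_0(3) = (2)·(1)/[(-1)·(-2)] = 1
L_1(3) = (3)·(1)/[(1)·(-1)] = -3
L_2(3) = (3)·(2)/[(2)·(1)] = 3
Sum: 0 + 2·(-3) + 8·(3) = 18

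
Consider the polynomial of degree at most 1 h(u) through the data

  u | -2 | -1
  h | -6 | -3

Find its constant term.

Build the Lagrange basis polynomials:
L_0(u) = (u + 1) / [-1] = -u - 1
L_1(u) = (u + 2) / [1] = u + 2
h(u) = (-6)·L_0 + (-3)·L_1
Only the constant term is needed; take it from each L_i and combine:
(-6)·(-1) + (-3)·(2) = 0

0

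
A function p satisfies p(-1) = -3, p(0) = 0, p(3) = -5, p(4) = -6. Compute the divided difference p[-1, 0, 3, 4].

4/15

p[-1,0] = (0 - (-3)) / (0 - (-1)) = 3
p[0,3] = (-5 - 0) / (3 - 0) = -5/3
p[3,4] = (-6 - (-5)) / (4 - 3) = -1
p[-1,0,3] = (-5/3 - 3) / (3 - (-1)) = -7/6
p[0,3,4] = (-1 - (-5/3)) / (4 - 0) = 1/6
p[-1,0,3,4] = (1/6 - (-7/6)) / (4 - (-1)) = 4/15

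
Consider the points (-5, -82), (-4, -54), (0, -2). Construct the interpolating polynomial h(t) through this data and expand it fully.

h(t) = -3t^2 + t - 2

Build the Lagrange basis polynomials:
L_0(t) = (t + 4)t / [5] = (1/5)t^2 + (4/5)t
L_1(t) = (t + 5)t / [-4] = -(1/4)t^2 - (5/4)t
L_2(t) = (t + 5)(t + 4) / [20] = (1/20)t^2 + (9/20)t + 1
h(t) = (-82)·L_0 + (-54)·L_1 + (-2)·L_2
  (-82)·L_0(t) = -(82/5)t^2 - (328/5)t
  (-54)·L_1(t) = (27/2)t^2 + (135/2)t
  (-2)·L_2(t) = -(1/10)t^2 - (9/10)t - 2
Adding term by term: -3t^2 + t - 2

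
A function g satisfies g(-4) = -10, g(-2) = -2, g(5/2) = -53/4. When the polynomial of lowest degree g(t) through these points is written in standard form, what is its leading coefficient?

-1

The leading coefficient equals the top divided difference g[-4,-2,5/2].
g[-4,-2] = (-2 - (-10)) / (-2 - (-4)) = 4
g[-2,5/2] = (-53/4 - (-2)) / (5/2 - (-2)) = -5/2
g[-4,-2,5/2] = (-5/2 - 4) / (5/2 - (-4)) = -1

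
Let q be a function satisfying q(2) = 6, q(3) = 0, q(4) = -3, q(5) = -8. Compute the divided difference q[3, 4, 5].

-1

q[3,4] = (-3 - 0) / (4 - 3) = -3
q[4,5] = (-8 - (-3)) / (5 - 4) = -5
q[3,4,5] = (-5 - (-3)) / (5 - 3) = -1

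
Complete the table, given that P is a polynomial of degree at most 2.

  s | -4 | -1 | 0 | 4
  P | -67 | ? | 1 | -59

-4

The 3 known values determine P uniquely (degree ≤ 2).
Evaluate each Lagrange basis at s = -1:
L_0(-1) = (-1)·(-5)/[(-4)·(-8)] = 5/32
L_1(-1) = (3)·(-5)/[(4)·(-4)] = 15/16
L_2(-1) = (3)·(-1)/[(8)·(4)] = -3/32
Sum: (-67)·(5/32) + 1·(15/16) + (-59)·(-3/32) = -4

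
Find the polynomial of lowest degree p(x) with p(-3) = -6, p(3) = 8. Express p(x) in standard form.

Build the Lagrange basis polynomials:
L_0(x) = (x - 3) / [-6] = -(1/6)x + 1/2
L_1(x) = (x + 3) / [6] = (1/6)x + 1/2
p(x) = (-6)·L_0 + 8·L_1
  (-6)·L_0(x) = x - 3
  8·L_1(x) = (4/3)x + 4
Adding term by term: (7/3)x + 1

p(x) = (7/3)x + 1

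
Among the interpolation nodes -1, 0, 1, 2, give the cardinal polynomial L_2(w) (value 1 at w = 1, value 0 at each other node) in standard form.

L_2(w) = -(1/2)w^3 + (1/2)w^2 + w

L_2(w) = (w + 1)w(w - 2) / [(2)·(1)·(-1)]
       = (w^3 - w^2 - 2w) / (-2)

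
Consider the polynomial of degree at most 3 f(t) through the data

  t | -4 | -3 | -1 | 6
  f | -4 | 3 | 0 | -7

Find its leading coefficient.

13/45

Build the Lagrange basis polynomials:
L_0(t) = (t + 3)(t + 1)(t - 6) / [-30] = -(1/30)t^3 + (1/15)t^2 + (7/10)t + 3/5
L_1(t) = (t + 4)(t + 1)(t - 6) / [18] = (1/18)t^3 - (1/18)t^2 - (13/9)t - 4/3
L_2(t) = (t + 4)(t + 3)(t - 6) / [-42] = -(1/42)t^3 - (1/42)t^2 + (5/7)t + 12/7
L_3(t) = (t + 4)(t + 3)(t + 1) / [630] = (1/630)t^3 + (4/315)t^2 + (19/630)t + 2/105
f(t) = (-4)·L_0 + 3·L_1 + 0·L_2 + (-7)·L_3
Only the coefficient of t^3 is needed; take it from each L_i and combine:
(-4)·(-1/30) + 3·(1/18) + 0·(-1/42) + (-7)·(1/630) = 13/45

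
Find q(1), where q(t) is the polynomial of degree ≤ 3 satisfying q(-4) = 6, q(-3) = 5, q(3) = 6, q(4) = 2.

57/7

L_0(1) = (4)·(-2)·(-3)/[(-1)·(-7)·(-8)] = -3/7
L_1(1) = (5)·(-2)·(-3)/[(1)·(-6)·(-7)] = 5/7
L_2(1) = (5)·(4)·(-3)/[(7)·(6)·(-1)] = 10/7
L_3(1) = (5)·(4)·(-2)/[(8)·(7)·(1)] = -5/7
Sum: 6·(-3/7) + 5·(5/7) + 6·(10/7) + 2·(-5/7) = 57/7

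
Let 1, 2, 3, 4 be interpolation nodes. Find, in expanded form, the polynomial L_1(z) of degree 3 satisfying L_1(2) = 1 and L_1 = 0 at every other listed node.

L_1(z) = (z - 1)(z - 3)(z - 4) / [(1)·(-1)·(-2)]
       = (z^3 - 8z^2 + 19z - 12) / (2)

L_1(z) = (1/2)z^3 - 4z^2 + (19/2)z - 6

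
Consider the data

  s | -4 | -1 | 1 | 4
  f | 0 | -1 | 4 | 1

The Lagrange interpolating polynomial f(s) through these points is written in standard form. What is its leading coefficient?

-19/120

L_0(s) = (s + 1)(s - 1)(s - 4) / [-120] = -(1/120)s^3 + (1/30)s^2 + (1/120)s - 1/30
L_1(s) = (s + 4)(s - 1)(s - 4) / [30] = (1/30)s^3 - (1/30)s^2 - (8/15)s + 8/15
L_2(s) = (s + 4)(s + 1)(s - 4) / [-30] = -(1/30)s^3 - (1/30)s^2 + (8/15)s + 8/15
L_3(s) = (s + 4)(s + 1)(s - 1) / [120] = (1/120)s^3 + (1/30)s^2 - (1/120)s - 1/30
f(s) = 0·L_0 + (-1)·L_1 + 4·L_2 + 1·L_3
Only the coefficient of s^3 is needed; take it from each L_i and combine:
0·(-1/120) + (-1)·(1/30) + 4·(-1/30) + 1·(1/120) = -19/120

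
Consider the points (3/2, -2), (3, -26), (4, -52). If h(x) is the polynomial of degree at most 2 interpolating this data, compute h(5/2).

-16

Evaluate each Lagrange basis at x = 5/2:
L_0(5/2) = (-1/2)·(-3/2)/[(-3/2)·(-5/2)] = 1/5
L_1(5/2) = (1)·(-3/2)/[(3/2)·(-1)] = 1
L_2(5/2) = (1)·(-1/2)/[(5/2)·(1)] = -1/5
Sum: (-2)·(1/5) + (-26)·(1) + (-52)·(-1/5) = -16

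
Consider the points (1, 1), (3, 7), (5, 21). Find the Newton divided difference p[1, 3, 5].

p[1,3] = (7 - 1) / (3 - 1) = 3
p[3,5] = (21 - 7) / (5 - 3) = 7
p[1,3,5] = (7 - 3) / (5 - 1) = 1

1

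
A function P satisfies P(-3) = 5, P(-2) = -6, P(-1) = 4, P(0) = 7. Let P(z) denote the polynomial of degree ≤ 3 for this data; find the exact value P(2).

Evaluate each Lagrange basis at z = 2:
L_0(2) = (4)·(3)·(2)/[(-1)·(-2)·(-3)] = -4
L_1(2) = (5)·(3)·(2)/[(1)·(-1)·(-2)] = 15
L_2(2) = (5)·(4)·(2)/[(2)·(1)·(-1)] = -20
L_3(2) = (5)·(4)·(3)/[(3)·(2)·(1)] = 10
Sum: 5·(-4) + (-6)·(15) + 4·(-20) + 7·(10) = -120

-120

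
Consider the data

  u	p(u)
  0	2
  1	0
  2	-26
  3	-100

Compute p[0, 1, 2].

-12

p[0,1] = (0 - 2) / (1 - 0) = -2
p[1,2] = (-26 - 0) / (2 - 1) = -26
p[0,1,2] = (-26 - (-2)) / (2 - 0) = -12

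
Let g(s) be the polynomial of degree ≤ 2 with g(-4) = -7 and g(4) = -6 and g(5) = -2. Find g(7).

Evaluate each Lagrange basis at s = 7:
L_0(7) = (3)·(2)/[(-8)·(-9)] = 1/12
L_1(7) = (11)·(2)/[(8)·(-1)] = -11/4
L_2(7) = (11)·(3)/[(9)·(1)] = 11/3
Sum: (-7)·(1/12) + (-6)·(-11/4) + (-2)·(11/3) = 103/12

103/12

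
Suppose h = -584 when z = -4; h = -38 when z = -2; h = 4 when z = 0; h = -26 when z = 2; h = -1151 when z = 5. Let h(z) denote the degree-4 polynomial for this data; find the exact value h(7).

-4511

Evaluate each Lagrange basis at z = 7:
L_0(7) = (9)·(7)·(5)·(2)/[(-2)·(-4)·(-6)·(-9)] = 35/24
L_1(7) = (11)·(7)·(5)·(2)/[(2)·(-2)·(-4)·(-7)] = -55/8
L_2(7) = (11)·(9)·(5)·(2)/[(4)·(2)·(-2)·(-5)] = 99/8
L_3(7) = (11)·(9)·(7)·(2)/[(6)·(4)·(2)·(-3)] = -77/8
L_4(7) = (11)·(9)·(7)·(5)/[(9)·(7)·(5)·(3)] = 11/3
Sum: (-584)·(35/24) + (-38)·(-55/8) + 4·(99/8) + (-26)·(-77/8) + (-1151)·(11/3) = -4511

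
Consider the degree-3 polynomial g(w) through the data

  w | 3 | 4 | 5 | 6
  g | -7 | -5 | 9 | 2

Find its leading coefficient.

-11/2

The leading coefficient equals the top divided difference g[3,4,5,6].
g[3,4] = (-5 - (-7)) / (4 - 3) = 2
g[4,5] = (9 - (-5)) / (5 - 4) = 14
g[5,6] = (2 - 9) / (6 - 5) = -7
g[3,4,5] = (14 - 2) / (5 - 3) = 6
g[4,5,6] = (-7 - 14) / (6 - 4) = -21/2
g[3,4,5,6] = (-21/2 - 6) / (6 - 3) = -11/2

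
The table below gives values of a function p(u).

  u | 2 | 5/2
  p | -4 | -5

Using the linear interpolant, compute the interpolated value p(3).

Evaluate each Lagrange basis at u = 3:
L_0(3) = (1/2)/[(-1/2)] = -1
L_1(3) = (1)/[(1/2)] = 2
Sum: (-4)·(-1) + (-5)·(2) = -6

-6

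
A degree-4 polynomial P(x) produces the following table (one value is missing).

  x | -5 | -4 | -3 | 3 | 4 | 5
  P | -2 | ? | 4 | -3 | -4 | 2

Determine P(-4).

-3/20

The 5 known values determine P uniquely (degree ≤ 4).
Evaluate each Lagrange basis at x = -4:
L_0(-4) = (-1)·(-7)·(-8)·(-9)/[(-2)·(-8)·(-9)·(-10)] = 7/20
L_1(-4) = (1)·(-7)·(-8)·(-9)/[(2)·(-6)·(-7)·(-8)] = 3/4
L_2(-4) = (1)·(-1)·(-8)·(-9)/[(8)·(6)·(-1)·(-2)] = -3/4
L_3(-4) = (1)·(-1)·(-7)·(-9)/[(9)·(7)·(1)·(-1)] = 1
L_4(-4) = (1)·(-1)·(-7)·(-8)/[(10)·(8)·(2)·(1)] = -7/20
Sum: (-2)·(7/20) + 4·(3/4) + (-3)·(-3/4) + (-4)·(1) + 2·(-7/20) = -3/20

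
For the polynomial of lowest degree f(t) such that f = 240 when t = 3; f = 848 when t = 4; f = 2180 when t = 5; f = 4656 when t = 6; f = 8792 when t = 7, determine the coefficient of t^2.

Build the Lagrange basis polynomials:
L_0(t) = (t - 4)(t - 5)(t - 6)(t - 7) / [24] = (1/24)t^4 - (11/12)t^3 + (179/24)t^2 - (319/12)t + 35
L_1(t) = (t - 3)(t - 5)(t - 6)(t - 7) / [-6] = -(1/6)t^4 + (7/2)t^3 - (161/6)t^2 + (177/2)t - 105
L_2(t) = (t - 3)(t - 4)(t - 6)(t - 7) / [4] = (1/4)t^4 - 5t^3 + (145/4)t^2 - (225/2)t + 126
L_3(t) = (t - 3)(t - 4)(t - 5)(t - 7) / [-6] = -(1/6)t^4 + (19/6)t^3 - (131/6)t^2 + (389/6)t - 70
L_4(t) = (t - 3)(t - 4)(t - 5)(t - 6) / [24] = (1/24)t^4 - (3/4)t^3 + (119/24)t^2 - (57/4)t + 15
f(t) = 240·L_0 + 848·L_1 + 2180·L_2 + 4656·L_3 + 8792·L_4
Only the coefficient of t^2 is needed; take it from each L_i and combine:
240·(179/24) + 848·(-161/6) + 2180·(145/4) + 4656·(-131/6) + 8792·(119/24) = -2

-2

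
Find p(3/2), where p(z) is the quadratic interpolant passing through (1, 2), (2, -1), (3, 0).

0

Evaluate each Lagrange basis at z = 3/2:
L_0(3/2) = (-1/2)·(-3/2)/[(-1)·(-2)] = 3/8
L_1(3/2) = (1/2)·(-3/2)/[(1)·(-1)] = 3/4
L_2(3/2) = (1/2)·(-1/2)/[(2)·(1)] = -1/8
Sum: 2·(3/8) + (-1)·(3/4) + 0 = 0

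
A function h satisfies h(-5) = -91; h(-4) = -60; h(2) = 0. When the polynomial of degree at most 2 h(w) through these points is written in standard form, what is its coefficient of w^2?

-3

The leading coefficient equals the top divided difference h[-5,-4,2].
h[-5,-4] = (-60 - (-91)) / (-4 - (-5)) = 31
h[-4,2] = (0 - (-60)) / (2 - (-4)) = 10
h[-5,-4,2] = (10 - 31) / (2 - (-5)) = -3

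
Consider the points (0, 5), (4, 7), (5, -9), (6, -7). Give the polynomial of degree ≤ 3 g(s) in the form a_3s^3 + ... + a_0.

L_0(s) = (s - 4)(s - 5)(s - 6) / [-120] = -(1/120)s^3 + (1/8)s^2 - (37/60)s + 1
L_1(s) = s(s - 5)(s - 6) / [8] = (1/8)s^3 - (11/8)s^2 + (15/4)s
L_2(s) = s(s - 4)(s - 6) / [-5] = -(1/5)s^3 + 2s^2 - (24/5)s
L_3(s) = s(s - 4)(s - 5) / [12] = (1/12)s^3 - (3/4)s^2 + (5/3)s
g(s) = 5·L_0 + 7·L_1 + (-9)·L_2 + (-7)·L_3
  5·L_0(s) = -(1/24)s^3 + (5/8)s^2 - (37/12)s + 5
  7·L_1(s) = (7/8)s^3 - (77/8)s^2 + (105/4)s
  (-9)·L_2(s) = (9/5)s^3 - 18s^2 + (216/5)s
  (-7)·L_3(s) = -(7/12)s^3 + (21/4)s^2 - (35/3)s
Adding term by term: (41/20)s^3 - (87/4)s^2 + (547/10)s + 5

g(s) = (41/20)s^3 - (87/4)s^2 + (547/10)s + 5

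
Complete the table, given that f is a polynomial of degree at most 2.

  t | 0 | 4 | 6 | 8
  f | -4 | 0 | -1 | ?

The 3 known values determine f uniquely (degree ≤ 2).
Evaluate each Lagrange basis at t = 8:
L_0(8) = (4)·(2)/[(-4)·(-6)] = 1/3
L_1(8) = (8)·(2)/[(4)·(-2)] = -2
L_2(8) = (8)·(4)/[(6)·(2)] = 8/3
Sum: (-4)·(1/3) + 0 + (-1)·(8/3) = -4

-4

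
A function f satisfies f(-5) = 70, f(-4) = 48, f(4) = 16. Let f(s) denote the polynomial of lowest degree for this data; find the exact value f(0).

0

Using Newton's divided-difference form:
f[-5,-4] = (48 - 70) / (-4 - (-5)) = -22
f[-4,4] = (16 - 48) / (4 - (-4)) = -4
f[-5,-4,4] = (-4 - (-22)) / (4 - (-5)) = 2
f(0) = 70 + (-22)·(5) + 2·(5)·(4) = 0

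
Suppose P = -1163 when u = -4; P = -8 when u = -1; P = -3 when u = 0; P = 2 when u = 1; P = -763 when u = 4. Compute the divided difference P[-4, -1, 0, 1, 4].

-4

P[-4,-1] = (-8 - (-1163)) / (-1 - (-4)) = 385
P[-1,0] = (-3 - (-8)) / (0 - (-1)) = 5
P[0,1] = (2 - (-3)) / (1 - 0) = 5
P[1,4] = (-763 - 2) / (4 - 1) = -255
P[-4,-1,0] = (5 - 385) / (0 - (-4)) = -95
P[-1,0,1] = (5 - 5) / (1 - (-1)) = 0
P[0,1,4] = (-255 - 5) / (4 - 0) = -65
P[-4,-1,0,1] = (0 - (-95)) / (1 - (-4)) = 19
P[-1,0,1,4] = (-65 - 0) / (4 - (-1)) = -13
P[-4,-1,0,1,4] = (-13 - 19) / (4 - (-4)) = -4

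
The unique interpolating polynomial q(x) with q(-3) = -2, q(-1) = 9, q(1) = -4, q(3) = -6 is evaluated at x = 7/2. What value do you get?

Evaluate each Lagrange basis at x = 7/2:
L_0(7/2) = (9/2)·(5/2)·(1/2)/[(-2)·(-4)·(-6)] = -15/128
L_1(7/2) = (13/2)·(5/2)·(1/2)/[(2)·(-2)·(-4)] = 65/128
L_2(7/2) = (13/2)·(9/2)·(1/2)/[(4)·(2)·(-2)] = -117/128
L_3(7/2) = (13/2)·(9/2)·(5/2)/[(6)·(4)·(2)] = 195/128
Sum: (-2)·(-15/128) + 9·(65/128) + (-4)·(-117/128) + (-6)·(195/128) = -87/128

-87/128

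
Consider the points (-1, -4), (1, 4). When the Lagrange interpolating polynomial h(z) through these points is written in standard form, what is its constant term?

0

Build the Lagrange basis polynomials:
L_0(z) = (z - 1) / [-2] = -(1/2)z + 1/2
L_1(z) = (z + 1) / [2] = (1/2)z + 1/2
h(z) = (-4)·L_0 + 4·L_1
Only the constant term is needed; take it from each L_i and combine:
(-4)·(1/2) + 4·(1/2) = 0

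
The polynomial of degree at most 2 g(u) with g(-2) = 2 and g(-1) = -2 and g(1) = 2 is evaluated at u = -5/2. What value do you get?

11/2

Evaluate each Lagrange basis at u = -5/2:
L_0(-5/2) = (-3/2)·(-7/2)/[(-1)·(-3)] = 7/4
L_1(-5/2) = (-1/2)·(-7/2)/[(1)·(-2)] = -7/8
L_2(-5/2) = (-1/2)·(-3/2)/[(3)·(2)] = 1/8
Sum: 2·(7/4) + (-2)·(-7/8) + 2·(1/8) = 11/2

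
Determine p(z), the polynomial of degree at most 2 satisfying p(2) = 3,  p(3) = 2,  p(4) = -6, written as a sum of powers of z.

p(z) = -(7/2)z^2 + (33/2)z - 16

L_0(z) = (z - 3)(z - 4) / [2] = (1/2)z^2 - (7/2)z + 6
L_1(z) = (z - 2)(z - 4) / [-1] = -z^2 + 6z - 8
L_2(z) = (z - 2)(z - 3) / [2] = (1/2)z^2 - (5/2)z + 3
p(z) = 3·L_0 + 2·L_1 + (-6)·L_2
  3·L_0(z) = (3/2)z^2 - (21/2)z + 18
  2·L_1(z) = -2z^2 + 12z - 16
  (-6)·L_2(z) = -3z^2 + 15z - 18
Adding term by term: -(7/2)z^2 + (33/2)z - 16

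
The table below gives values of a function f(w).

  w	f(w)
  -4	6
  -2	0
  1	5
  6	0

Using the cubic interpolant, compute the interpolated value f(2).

L_0(2) = (4)·(1)·(-4)/[(-2)·(-5)·(-10)] = 4/25
L_1(2) = (6)·(1)·(-4)/[(2)·(-3)·(-8)] = -1/2
L_2(2) = (6)·(4)·(-4)/[(5)·(3)·(-5)] = 32/25
L_3(2) = (6)·(4)·(1)/[(10)·(8)·(5)] = 3/50
Sum: 6·(4/25) + 0 + 5·(32/25) + 0 = 184/25

184/25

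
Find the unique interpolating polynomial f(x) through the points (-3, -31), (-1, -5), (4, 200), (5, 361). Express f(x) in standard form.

L_0(x) = (x + 1)(x - 4)(x - 5) / [-112] = -(1/112)x^3 + (1/14)x^2 - (11/112)x - 5/28
L_1(x) = (x + 3)(x - 4)(x - 5) / [60] = (1/60)x^3 - (1/10)x^2 - (7/60)x + 1
L_2(x) = (x + 3)(x + 1)(x - 5) / [-35] = -(1/35)x^3 + (1/35)x^2 + (17/35)x + 3/7
L_3(x) = (x + 3)(x + 1)(x - 4) / [48] = (1/48)x^3 - (13/48)x - 1/4
f(x) = (-31)·L_0 + (-5)·L_1 + 200·L_2 + 361·L_3
  (-31)·L_0(x) = (31/112)x^3 - (31/14)x^2 + (341/112)x + 155/28
  (-5)·L_1(x) = -(1/12)x^3 + (1/2)x^2 + (7/12)x - 5
  200·L_2(x) = -(40/7)x^3 + (40/7)x^2 + (680/7)x + 600/7
  361·L_3(x) = (361/48)x^3 - (4693/48)x - 361/4
Adding term by term: 2x^3 + 4x^2 + 3x - 4

f(x) = 2x^3 + 4x^2 + 3x - 4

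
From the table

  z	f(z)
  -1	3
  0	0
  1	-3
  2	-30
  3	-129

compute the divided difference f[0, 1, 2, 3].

-8

f[0,1] = (-3 - 0) / (1 - 0) = -3
f[1,2] = (-30 - (-3)) / (2 - 1) = -27
f[2,3] = (-129 - (-30)) / (3 - 2) = -99
f[0,1,2] = (-27 - (-3)) / (2 - 0) = -12
f[1,2,3] = (-99 - (-27)) / (3 - 1) = -36
f[0,1,2,3] = (-36 - (-12)) / (3 - 0) = -8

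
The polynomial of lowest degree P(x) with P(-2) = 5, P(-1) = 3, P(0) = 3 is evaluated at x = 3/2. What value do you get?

27/4

Using Newton's divided-difference form:
P[-2,-1] = (3 - 5) / (-1 - (-2)) = -2
P[-1,0] = (3 - 3) / (0 - (-1)) = 0
P[-2,-1,0] = (0 - (-2)) / (0 - (-2)) = 1
P(3/2) = 5 + (-2)·(7/2) + 1·(7/2)·(5/2) = 27/4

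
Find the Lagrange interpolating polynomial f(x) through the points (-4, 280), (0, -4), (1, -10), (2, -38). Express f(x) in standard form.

Build the Lagrange basis polynomials:
L_0(x) = x(x - 1)(x - 2) / [-120] = -(1/120)x^3 + (1/40)x^2 - (1/60)x
L_1(x) = (x + 4)(x - 1)(x - 2) / [8] = (1/8)x^3 + (1/8)x^2 - (5/4)x + 1
L_2(x) = (x + 4)x(x - 2) / [-5] = -(1/5)x^3 - (2/5)x^2 + (8/5)x
L_3(x) = (x + 4)x(x - 1) / [12] = (1/12)x^3 + (1/4)x^2 - (1/3)x
f(x) = 280·L_0 + (-4)·L_1 + (-10)·L_2 + (-38)·L_3
  280·L_0(x) = -(7/3)x^3 + 7x^2 - (14/3)x
  (-4)·L_1(x) = -(1/2)x^3 - (1/2)x^2 + 5x - 4
  (-10)·L_2(x) = 2x^3 + 4x^2 - 16x
  (-38)·L_3(x) = -(19/6)x^3 - (19/2)x^2 + (38/3)x
Adding term by term: -4x^3 + x^2 - 3x - 4

f(x) = -4x^3 + x^2 - 3x - 4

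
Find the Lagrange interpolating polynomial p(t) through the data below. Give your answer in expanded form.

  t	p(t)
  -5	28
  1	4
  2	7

p(t) = t^2 + 3

Build the Lagrange basis polynomials:
L_0(t) = (t - 1)(t - 2) / [42] = (1/42)t^2 - (1/14)t + 1/21
L_1(t) = (t + 5)(t - 2) / [-6] = -(1/6)t^2 - (1/2)t + 5/3
L_2(t) = (t + 5)(t - 1) / [7] = (1/7)t^2 + (4/7)t - 5/7
p(t) = 28·L_0 + 4·L_1 + 7·L_2
  28·L_0(t) = (2/3)t^2 - 2t + 4/3
  4·L_1(t) = -(2/3)t^2 - 2t + 20/3
  7·L_2(t) = t^2 + 4t - 5
Adding term by term: t^2 + 3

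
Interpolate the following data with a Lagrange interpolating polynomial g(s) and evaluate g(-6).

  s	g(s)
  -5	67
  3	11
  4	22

L_0(-6) = (-9)·(-10)/[(-8)·(-9)] = 5/4
L_1(-6) = (-1)·(-10)/[(8)·(-1)] = -5/4
L_2(-6) = (-1)·(-9)/[(9)·(1)] = 1
Sum: 67·(5/4) + 11·(-5/4) + 22·(1) = 92

92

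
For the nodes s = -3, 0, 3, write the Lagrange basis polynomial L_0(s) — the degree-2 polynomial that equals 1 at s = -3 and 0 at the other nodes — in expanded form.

L_0(s) = s(s - 3) / [(-3)·(-6)]
       = (s^2 - 3s) / (18)

L_0(s) = (1/18)s^2 - (1/6)s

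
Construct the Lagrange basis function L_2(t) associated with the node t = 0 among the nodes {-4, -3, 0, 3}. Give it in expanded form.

L_2(t) = -(1/36)t^3 - (1/9)t^2 + (1/4)t + 1

L_2(t) = (t + 4)(t + 3)(t - 3) / [(4)·(3)·(-3)]
       = (t^3 + 4t^2 - 9t - 36) / (-36)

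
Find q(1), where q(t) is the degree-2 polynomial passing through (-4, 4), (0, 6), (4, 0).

Evaluate each Lagrange basis at t = 1:
L_0(1) = (1)·(-3)/[(-4)·(-8)] = -3/32
L_1(1) = (5)·(-3)/[(4)·(-4)] = 15/16
L_2(1) = (5)·(1)/[(8)·(4)] = 5/32
Sum: 4·(-3/32) + 6·(15/16) + 0 = 21/4

21/4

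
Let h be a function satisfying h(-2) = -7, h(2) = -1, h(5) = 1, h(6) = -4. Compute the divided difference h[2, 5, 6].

h[2,5] = (1 - (-1)) / (5 - 2) = 2/3
h[5,6] = (-4 - 1) / (6 - 5) = -5
h[2,5,6] = (-5 - 2/3) / (6 - 2) = -17/12

-17/12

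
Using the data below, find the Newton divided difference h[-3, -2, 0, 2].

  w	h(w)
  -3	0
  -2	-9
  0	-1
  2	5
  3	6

h[-3,-2] = (-9 - 0) / (-2 - (-3)) = -9
h[-2,0] = (-1 - (-9)) / (0 - (-2)) = 4
h[0,2] = (5 - (-1)) / (2 - 0) = 3
h[-3,-2,0] = (4 - (-9)) / (0 - (-3)) = 13/3
h[-2,0,2] = (3 - 4) / (2 - (-2)) = -1/4
h[-3,-2,0,2] = (-1/4 - 13/3) / (2 - (-3)) = -11/12

-11/12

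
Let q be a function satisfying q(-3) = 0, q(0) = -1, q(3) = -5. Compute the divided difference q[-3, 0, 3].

-1/6

q[-3,0] = (-1 - 0) / (0 - (-3)) = -1/3
q[0,3] = (-5 - (-1)) / (3 - 0) = -4/3
q[-3,0,3] = (-4/3 - (-1/3)) / (3 - (-3)) = -1/6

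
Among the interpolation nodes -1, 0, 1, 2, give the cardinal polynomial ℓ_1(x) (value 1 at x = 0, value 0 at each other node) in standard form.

ℓ_1(x) = (x + 1)(x - 1)(x - 2) / [(1)·(-1)·(-2)]
       = (x^3 - 2x^2 - x + 2) / (2)

ℓ_1(x) = (1/2)x^3 - x^2 - (1/2)x + 1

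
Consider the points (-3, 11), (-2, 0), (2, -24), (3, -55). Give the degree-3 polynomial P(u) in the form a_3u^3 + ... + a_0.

P(u) = -u^3 - 2u^2 - 2u - 4

Newton's divided differences:
P[-3,-2] = (0 - 11) / (-2 - (-3)) = -11
P[-2,2] = (-24 - 0) / (2 - (-2)) = -6
P[2,3] = (-55 - (-24)) / (3 - 2) = -31
P[-3,-2,2] = (-6 - (-11)) / (2 - (-3)) = 1
P[-2,2,3] = (-31 - (-6)) / (3 - (-2)) = -5
P[-3,-2,2,3] = (-5 - 1) / (3 - (-3)) = -1
P(u) = 11 + (-11)·(u + 3) + 1·(u + 3)(u + 2) + (-1)·(u + 3)(u + 2)(u - 2)
Expanding: P(u) = -u^3 - 2u^2 - 2u - 4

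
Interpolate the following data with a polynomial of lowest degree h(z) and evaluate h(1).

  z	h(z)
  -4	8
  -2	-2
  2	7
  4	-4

Evaluate each Lagrange basis at z = 1:
L_0(1) = (3)·(-1)·(-3)/[(-2)·(-6)·(-8)] = -3/32
L_1(1) = (5)·(-1)·(-3)/[(2)·(-4)·(-6)] = 5/16
L_2(1) = (5)·(3)·(-3)/[(6)·(4)·(-2)] = 15/16
L_3(1) = (5)·(3)·(-1)/[(8)·(6)·(2)] = -5/32
Sum: 8·(-3/32) + (-2)·(5/16) + 7·(15/16) + (-4)·(-5/32) = 93/16

93/16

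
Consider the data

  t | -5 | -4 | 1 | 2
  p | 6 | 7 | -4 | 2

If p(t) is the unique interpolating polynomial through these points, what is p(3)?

Using Newton's divided-difference form:
p[-5,-4] = (7 - 6) / (-4 - (-5)) = 1
p[-4,1] = (-4 - 7) / (1 - (-4)) = -11/5
p[1,2] = (2 - (-4)) / (2 - 1) = 6
p[-5,-4,1] = (-11/5 - 1) / (1 - (-5)) = -8/15
p[-4,1,2] = (6 - (-11/5)) / (2 - (-4)) = 41/30
p[-5,-4,1,2] = (41/30 - (-8/15)) / (2 - (-5)) = 19/70
p(3) = 6 + 1·(8) + (-8/15)·(8)·(7) + (19/70)·(8)·(7)·(2) = 218/15

218/15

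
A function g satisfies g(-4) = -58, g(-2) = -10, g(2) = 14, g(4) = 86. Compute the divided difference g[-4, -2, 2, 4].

1

g[-4,-2] = (-10 - (-58)) / (-2 - (-4)) = 24
g[-2,2] = (14 - (-10)) / (2 - (-2)) = 6
g[2,4] = (86 - 14) / (4 - 2) = 36
g[-4,-2,2] = (6 - 24) / (2 - (-4)) = -3
g[-2,2,4] = (36 - 6) / (4 - (-2)) = 5
g[-4,-2,2,4] = (5 - (-3)) / (4 - (-4)) = 1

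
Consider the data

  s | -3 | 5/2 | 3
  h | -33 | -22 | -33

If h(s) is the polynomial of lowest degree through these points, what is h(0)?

3

Using Newton's divided-difference form:
h[-3,5/2] = (-22 - (-33)) / (5/2 - (-3)) = 2
h[5/2,3] = (-33 - (-22)) / (3 - 5/2) = -22
h[-3,5/2,3] = (-22 - 2) / (3 - (-3)) = -4
h(0) = -33 + 2·(3) + (-4)·(3)·(-5/2) = 3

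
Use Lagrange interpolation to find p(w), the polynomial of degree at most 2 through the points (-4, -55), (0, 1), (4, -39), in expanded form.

Build the Lagrange basis polynomials:
L_0(w) = w(w - 4) / [32] = (1/32)w^2 - (1/8)w
L_1(w) = (w + 4)(w - 4) / [-16] = -(1/16)w^2 + 1
L_2(w) = (w + 4)w / [32] = (1/32)w^2 + (1/8)w
p(w) = (-55)·L_0 + 1·L_1 + (-39)·L_2
  (-55)·L_0(w) = -(55/32)w^2 + (55/8)w
  1·L_1(w) = -(1/16)w^2 + 1
  (-39)·L_2(w) = -(39/32)w^2 - (39/8)w
Adding term by term: -3w^2 + 2w + 1

p(w) = -3w^2 + 2w + 1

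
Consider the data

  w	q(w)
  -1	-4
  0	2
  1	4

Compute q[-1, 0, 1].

-2

q[-1,0] = (2 - (-4)) / (0 - (-1)) = 6
q[0,1] = (4 - 2) / (1 - 0) = 2
q[-1,0,1] = (2 - 6) / (1 - (-1)) = -2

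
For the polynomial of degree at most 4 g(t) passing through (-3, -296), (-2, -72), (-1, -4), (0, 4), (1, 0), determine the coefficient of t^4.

-2

The leading coefficient equals the top divided difference g[-3,-2,-1,0,1].
g[-3,-2] = (-72 - (-296)) / (-2 - (-3)) = 224
g[-2,-1] = (-4 - (-72)) / (-1 - (-2)) = 68
g[-1,0] = (4 - (-4)) / (0 - (-1)) = 8
g[0,1] = (0 - 4) / (1 - 0) = -4
g[-3,-2,-1] = (68 - 224) / (-1 - (-3)) = -78
g[-2,-1,0] = (8 - 68) / (0 - (-2)) = -30
g[-1,0,1] = (-4 - 8) / (1 - (-1)) = -6
g[-3,-2,-1,0] = (-30 - (-78)) / (0 - (-3)) = 16
g[-2,-1,0,1] = (-6 - (-30)) / (1 - (-2)) = 8
g[-3,-2,-1,0,1] = (8 - 16) / (1 - (-3)) = -2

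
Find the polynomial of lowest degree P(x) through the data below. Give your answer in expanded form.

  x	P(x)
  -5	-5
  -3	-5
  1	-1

P(x) = (1/6)x^2 + (4/3)x - 5/2

Build the Lagrange basis polynomials:
L_0(x) = (x + 3)(x - 1) / [12] = (1/12)x^2 + (1/6)x - 1/4
L_1(x) = (x + 5)(x - 1) / [-8] = -(1/8)x^2 - (1/2)x + 5/8
L_2(x) = (x + 5)(x + 3) / [24] = (1/24)x^2 + (1/3)x + 5/8
P(x) = (-5)·L_0 + (-5)·L_1 + (-1)·L_2
  (-5)·L_0(x) = -(5/12)x^2 - (5/6)x + 5/4
  (-5)·L_1(x) = (5/8)x^2 + (5/2)x - 25/8
  (-1)·L_2(x) = -(1/24)x^2 - (1/3)x - 5/8
Adding term by term: (1/6)x^2 + (4/3)x - 5/2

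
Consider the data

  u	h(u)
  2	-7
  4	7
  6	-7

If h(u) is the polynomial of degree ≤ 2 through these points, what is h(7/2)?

49/8

Using Newton's divided-difference form:
h[2,4] = (7 - (-7)) / (4 - 2) = 7
h[4,6] = (-7 - 7) / (6 - 4) = -7
h[2,4,6] = (-7 - 7) / (6 - 2) = -7/2
h(7/2) = -7 + 7·(3/2) + (-7/2)·(3/2)·(-1/2) = 49/8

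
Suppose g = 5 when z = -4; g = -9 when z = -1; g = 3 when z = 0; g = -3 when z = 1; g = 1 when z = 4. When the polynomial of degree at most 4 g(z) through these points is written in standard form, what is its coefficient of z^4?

3/5

Build the Lagrange basis polynomials:
L_0(z) = (z + 1)z(z - 1)(z - 4) / [480] = (1/480)z^4 - (1/120)z^3 - (1/480)z^2 + (1/120)z
L_1(z) = (z + 4)z(z - 1)(z - 4) / [-30] = -(1/30)z^4 + (1/30)z^3 + (8/15)z^2 - (8/15)z
L_2(z) = (z + 4)(z + 1)(z - 1)(z - 4) / [16] = (1/16)z^4 - (17/16)z^2 + 1
L_3(z) = (z + 4)(z + 1)z(z - 4) / [-30] = -(1/30)z^4 - (1/30)z^3 + (8/15)z^2 + (8/15)z
L_4(z) = (z + 4)(z + 1)z(z - 1) / [480] = (1/480)z^4 + (1/120)z^3 - (1/480)z^2 - (1/120)z
g(z) = 5·L_0 + (-9)·L_1 + 3·L_2 + (-3)·L_3 + 1·L_4
Only the coefficient of z^4 is needed; take it from each L_i and combine:
5·(1/480) + (-9)·(-1/30) + 3·(1/16) + (-3)·(-1/30) + 1·(1/480) = 3/5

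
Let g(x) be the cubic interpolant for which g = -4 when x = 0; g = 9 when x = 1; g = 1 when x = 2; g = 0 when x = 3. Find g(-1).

Evaluate each Lagrange basis at x = -1:
L_0(-1) = (-2)·(-3)·(-4)/[(-1)·(-2)·(-3)] = 4
L_1(-1) = (-1)·(-3)·(-4)/[(1)·(-1)·(-2)] = -6
L_2(-1) = (-1)·(-2)·(-4)/[(2)·(1)·(-1)] = 4
L_3(-1) = (-1)·(-2)·(-3)/[(3)·(2)·(1)] = -1
Sum: (-4)·(4) + 9·(-6) + 1·(4) + 0 = -66

-66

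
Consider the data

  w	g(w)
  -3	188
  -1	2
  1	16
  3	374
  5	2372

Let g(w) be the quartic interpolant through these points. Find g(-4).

Evaluate each Lagrange basis at w = -4:
L_0(-4) = (-3)·(-5)·(-7)·(-9)/[(-2)·(-4)·(-6)·(-8)] = 315/128
L_1(-4) = (-1)·(-5)·(-7)·(-9)/[(2)·(-2)·(-4)·(-6)] = -105/32
L_2(-4) = (-1)·(-3)·(-7)·(-9)/[(4)·(2)·(-2)·(-4)] = 189/64
L_3(-4) = (-1)·(-3)·(-5)·(-9)/[(6)·(4)·(2)·(-2)] = -45/32
L_4(-4) = (-1)·(-3)·(-5)·(-7)/[(8)·(6)·(4)·(2)] = 35/128
Sum: 188·(315/128) + 2·(-105/32) + 16·(189/64) + 374·(-45/32) + 2372·(35/128) = 626

626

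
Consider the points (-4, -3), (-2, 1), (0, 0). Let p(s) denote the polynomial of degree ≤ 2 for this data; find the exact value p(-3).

-3/8

Evaluate each Lagrange basis at s = -3:
L_0(-3) = (-1)·(-3)/[(-2)·(-4)] = 3/8
L_1(-3) = (1)·(-3)/[(2)·(-2)] = 3/4
L_2(-3) = (1)·(-1)/[(4)·(2)] = -1/8
Sum: (-3)·(3/8) + 1·(3/4) + 0 = -3/8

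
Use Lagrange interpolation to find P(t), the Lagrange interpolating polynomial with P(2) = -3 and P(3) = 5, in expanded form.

P(t) = 8t - 19

Build the Lagrange basis polynomials:
L_0(t) = (t - 3) / [-1] = -t + 3
L_1(t) = (t - 2) / [1] = t - 2
P(t) = (-3)·L_0 + 5·L_1
  (-3)·L_0(t) = 3t - 9
  5·L_1(t) = 5t - 10
Adding term by term: 8t - 19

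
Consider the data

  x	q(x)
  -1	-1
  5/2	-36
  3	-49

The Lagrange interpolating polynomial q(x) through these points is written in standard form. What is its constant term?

-1

Build the Lagrange basis polynomials:
L_0(x) = (x - 5/2)(x - 3) / [14] = (1/14)x^2 - (11/28)x + 15/28
L_1(x) = (x + 1)(x - 3) / [-7/4] = -(4/7)x^2 + (8/7)x + 12/7
L_2(x) = (x + 1)(x - 5/2) / [2] = (1/2)x^2 - (3/4)x - 5/4
q(x) = (-1)·L_0 + (-36)·L_1 + (-49)·L_2
Only the constant term is needed; take it from each L_i and combine:
(-1)·(15/28) + (-36)·(12/7) + (-49)·(-5/4) = -1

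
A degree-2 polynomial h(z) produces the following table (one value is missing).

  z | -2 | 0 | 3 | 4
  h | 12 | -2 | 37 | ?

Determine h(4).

The 3 known values determine h uniquely (degree ≤ 2).
L_0(4) = (4)·(1)/[(-2)·(-5)] = 2/5
L_1(4) = (6)·(1)/[(2)·(-3)] = -1
L_2(4) = (6)·(4)/[(5)·(3)] = 8/5
Sum: 12·(2/5) + (-2)·(-1) + 37·(8/5) = 66

66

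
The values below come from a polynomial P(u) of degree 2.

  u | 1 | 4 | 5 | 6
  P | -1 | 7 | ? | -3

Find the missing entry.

The 3 known values determine P uniquely (degree ≤ 2).
L_0(5) = (1)·(-1)/[(-3)·(-5)] = -1/15
L_1(5) = (4)·(-1)/[(3)·(-2)] = 2/3
L_2(5) = (4)·(1)/[(5)·(2)] = 2/5
Sum: (-1)·(-1/15) + 7·(2/3) + (-3)·(2/5) = 53/15

53/15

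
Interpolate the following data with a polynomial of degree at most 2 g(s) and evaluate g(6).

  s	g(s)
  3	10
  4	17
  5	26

Evaluate each Lagrange basis at s = 6:
L_0(6) = (2)·(1)/[(-1)·(-2)] = 1
L_1(6) = (3)·(1)/[(1)·(-1)] = -3
L_2(6) = (3)·(2)/[(2)·(1)] = 3
Sum: 10·(1) + 17·(-3) + 26·(3) = 37

37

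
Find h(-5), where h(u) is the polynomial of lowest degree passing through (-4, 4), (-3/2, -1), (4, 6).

L_0(-5) = (-7/2)·(-9)/[(-5/2)·(-8)] = 63/40
L_1(-5) = (-1)·(-9)/[(5/2)·(-11/2)] = -36/55
L_2(-5) = (-1)·(-7/2)/[(8)·(11/2)] = 7/88
Sum: 4·(63/40) + (-1)·(-36/55) + 6·(7/88) = 327/44

327/44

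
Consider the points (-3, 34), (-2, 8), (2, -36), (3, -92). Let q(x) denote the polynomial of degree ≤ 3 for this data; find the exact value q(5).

-342

Evaluate each Lagrange basis at x = 5:
L_0(5) = (7)·(3)·(2)/[(-1)·(-5)·(-6)] = -7/5
L_1(5) = (8)·(3)·(2)/[(1)·(-4)·(-5)] = 12/5
L_2(5) = (8)·(7)·(2)/[(5)·(4)·(-1)] = -28/5
L_3(5) = (8)·(7)·(3)/[(6)·(5)·(1)] = 28/5
Sum: 34·(-7/5) + 8·(12/5) + (-36)·(-28/5) + (-92)·(28/5) = -342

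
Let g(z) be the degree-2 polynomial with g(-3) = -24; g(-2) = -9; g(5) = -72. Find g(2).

-9

L_0(2) = (4)·(-3)/[(-1)·(-8)] = -3/2
L_1(2) = (5)·(-3)/[(1)·(-7)] = 15/7
L_2(2) = (5)·(4)/[(8)·(7)] = 5/14
Sum: (-24)·(-3/2) + (-9)·(15/7) + (-72)·(5/14) = -9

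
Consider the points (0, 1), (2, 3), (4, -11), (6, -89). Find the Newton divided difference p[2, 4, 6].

p[2,4] = (-11 - 3) / (4 - 2) = -7
p[4,6] = (-89 - (-11)) / (6 - 4) = -39
p[2,4,6] = (-39 - (-7)) / (6 - 2) = -8

-8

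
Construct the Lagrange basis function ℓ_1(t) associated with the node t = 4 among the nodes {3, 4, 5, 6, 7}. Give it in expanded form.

ℓ_1(t) = -(1/6)t^4 + (7/2)t^3 - (161/6)t^2 + (177/2)t - 105

ℓ_1(t) = (t - 3)(t - 5)(t - 6)(t - 7) / [(1)·(-1)·(-2)·(-3)]
       = (t^4 - 21t^3 + 161t^2 - 531t + 630) / (-6)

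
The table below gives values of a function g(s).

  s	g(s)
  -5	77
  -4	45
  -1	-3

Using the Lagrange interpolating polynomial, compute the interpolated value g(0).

Evaluate each Lagrange basis at s = 0:
L_0(0) = (4)·(1)/[(-1)·(-4)] = 1
L_1(0) = (5)·(1)/[(1)·(-3)] = -5/3
L_2(0) = (5)·(4)/[(4)·(3)] = 5/3
Sum: 77·(1) + 45·(-5/3) + (-3)·(5/3) = -3

-3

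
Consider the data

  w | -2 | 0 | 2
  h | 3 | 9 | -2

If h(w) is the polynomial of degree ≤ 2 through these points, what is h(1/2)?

251/32

Using Newton's divided-difference form:
h[-2,0] = (9 - 3) / (0 - (-2)) = 3
h[0,2] = (-2 - 9) / (2 - 0) = -11/2
h[-2,0,2] = (-11/2 - 3) / (2 - (-2)) = -17/8
h(1/2) = 3 + 3·(5/2) + (-17/8)·(5/2)·(1/2) = 251/32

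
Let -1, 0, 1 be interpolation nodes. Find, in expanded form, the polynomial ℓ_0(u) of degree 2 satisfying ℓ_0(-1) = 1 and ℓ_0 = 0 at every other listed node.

ℓ_0(u) = (1/2)u^2 - (1/2)u

ℓ_0(u) = u(u - 1) / [(-1)·(-2)]
       = (u^2 - u) / (2)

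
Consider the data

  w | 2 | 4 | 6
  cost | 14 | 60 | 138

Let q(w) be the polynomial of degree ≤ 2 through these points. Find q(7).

189

Evaluate each Lagrange basis at w = 7:
L_0(7) = (3)·(1)/[(-2)·(-4)] = 3/8
L_1(7) = (5)·(1)/[(2)·(-2)] = -5/4
L_2(7) = (5)·(3)/[(4)·(2)] = 15/8
Sum: 14·(3/8) + 60·(-5/4) + 138·(15/8) = 189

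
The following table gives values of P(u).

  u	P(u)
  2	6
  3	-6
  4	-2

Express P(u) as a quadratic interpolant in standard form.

L_0(u) = (u - 3)(u - 4) / [2] = (1/2)u^2 - (7/2)u + 6
L_1(u) = (u - 2)(u - 4) / [-1] = -u^2 + 6u - 8
L_2(u) = (u - 2)(u - 3) / [2] = (1/2)u^2 - (5/2)u + 3
P(u) = 6·L_0 + (-6)·L_1 + (-2)·L_2
  6·L_0(u) = 3u^2 - 21u + 36
  (-6)·L_1(u) = 6u^2 - 36u + 48
  (-2)·L_2(u) = -u^2 + 5u - 6
Adding term by term: 8u^2 - 52u + 78

P(u) = 8u^2 - 52u + 78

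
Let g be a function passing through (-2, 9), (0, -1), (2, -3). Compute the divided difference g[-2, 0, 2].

g[-2,0] = (-1 - 9) / (0 - (-2)) = -5
g[0,2] = (-3 - (-1)) / (2 - 0) = -1
g[-2,0,2] = (-1 - (-5)) / (2 - (-2)) = 1

1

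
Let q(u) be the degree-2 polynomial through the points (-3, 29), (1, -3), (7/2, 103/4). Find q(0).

-4

Using Newton's divided-difference form:
q[-3,1] = (-3 - 29) / (1 - (-3)) = -8
q[1,7/2] = (103/4 - (-3)) / (7/2 - 1) = 23/2
q[-3,1,7/2] = (23/2 - (-8)) / (7/2 - (-3)) = 3
q(0) = 29 + (-8)·(3) + 3·(3)·(-1) = -4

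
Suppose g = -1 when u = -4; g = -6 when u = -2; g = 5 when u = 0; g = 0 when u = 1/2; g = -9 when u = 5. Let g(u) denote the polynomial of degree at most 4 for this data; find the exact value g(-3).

-1943/135

L_0(-3) = (-1)·(-3)·(-7/2)·(-8)/[(-2)·(-4)·(-9/2)·(-9)] = 7/27
L_1(-3) = (1)·(-3)·(-7/2)·(-8)/[(2)·(-2)·(-5/2)·(-7)] = 6/5
L_2(-3) = (1)·(-1)·(-7/2)·(-8)/[(4)·(2)·(-1/2)·(-5)] = -7/5
L_3(-3) = (1)·(-1)·(-3)·(-8)/[(9/2)·(5/2)·(1/2)·(-9/2)] = 128/135
L_4(-3) = (1)·(-1)·(-3)·(-7/2)/[(9)·(7)·(5)·(9/2)] = -1/135
Sum: (-1)·(7/27) + (-6)·(6/5) + 5·(-7/5) + 0 + (-9)·(-1/135) = -1943/135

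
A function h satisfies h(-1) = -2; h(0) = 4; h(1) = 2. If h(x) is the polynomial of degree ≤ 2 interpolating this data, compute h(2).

Evaluate each Lagrange basis at x = 2:
L_0(2) = (2)·(1)/[(-1)·(-2)] = 1
L_1(2) = (3)·(1)/[(1)·(-1)] = -3
L_2(2) = (3)·(2)/[(2)·(1)] = 3
Sum: (-2)·(1) + 4·(-3) + 2·(3) = -8

-8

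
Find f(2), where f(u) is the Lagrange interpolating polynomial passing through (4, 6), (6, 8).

Evaluate each Lagrange basis at u = 2:
L_0(2) = (-4)/[(-2)] = 2
L_1(2) = (-2)/[(2)] = -1
Sum: 6·(2) + 8·(-1) = 4

4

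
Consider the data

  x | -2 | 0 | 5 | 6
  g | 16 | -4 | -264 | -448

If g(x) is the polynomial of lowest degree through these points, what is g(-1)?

L_0(-1) = (-1)·(-6)·(-7)/[(-2)·(-7)·(-8)] = 3/8
L_1(-1) = (1)·(-6)·(-7)/[(2)·(-5)·(-6)] = 7/10
L_2(-1) = (1)·(-1)·(-7)/[(7)·(5)·(-1)] = -1/5
L_3(-1) = (1)·(-1)·(-6)/[(8)·(6)·(1)] = 1/8
Sum: 16·(3/8) + (-4)·(7/10) + (-264)·(-1/5) + (-448)·(1/8) = 0

0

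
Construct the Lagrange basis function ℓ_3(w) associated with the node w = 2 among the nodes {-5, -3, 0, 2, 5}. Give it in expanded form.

ℓ_3(w) = -(1/210)w^4 - (1/70)w^3 + (5/42)w^2 + (5/14)w

ℓ_3(w) = (w + 5)(w + 3)w(w - 5) / [(7)·(5)·(2)·(-3)]
       = (w^4 + 3w^3 - 25w^2 - 75w) / (-210)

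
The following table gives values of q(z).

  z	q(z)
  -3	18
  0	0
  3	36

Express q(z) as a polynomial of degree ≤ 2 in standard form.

q(z) = 3z^2 + 3z

Build the Lagrange basis polynomials:
L_0(z) = z(z - 3) / [18] = (1/18)z^2 - (1/6)z
L_1(z) = (z + 3)(z - 3) / [-9] = -(1/9)z^2 + 1
L_2(z) = (z + 3)z / [18] = (1/18)z^2 + (1/6)z
q(z) = 18·L_0 + 0·L_1 + 36·L_2
  18·L_0(z) = z^2 - 3z
  0·L_1(z) = 0
  36·L_2(z) = 2z^2 + 6z
Adding term by term: 3z^2 + 3z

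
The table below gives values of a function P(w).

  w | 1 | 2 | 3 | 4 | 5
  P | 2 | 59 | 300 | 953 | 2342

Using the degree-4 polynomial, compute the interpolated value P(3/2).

L_0(3/2) = (-1/2)·(-3/2)·(-5/2)·(-7/2)/[(-1)·(-2)·(-3)·(-4)] = 35/128
L_1(3/2) = (1/2)·(-3/2)·(-5/2)·(-7/2)/[(1)·(-1)·(-2)·(-3)] = 35/32
L_2(3/2) = (1/2)·(-1/2)·(-5/2)·(-7/2)/[(2)·(1)·(-1)·(-2)] = -35/64
L_3(3/2) = (1/2)·(-1/2)·(-3/2)·(-7/2)/[(3)·(2)·(1)·(-1)] = 7/32
L_4(3/2) = (1/2)·(-1/2)·(-3/2)·(-5/2)/[(4)·(3)·(2)·(1)] = -5/128
Sum: 2·(35/128) + 59·(35/32) + 300·(-35/64) + 953·(7/32) + 2342·(-5/128) = 18

18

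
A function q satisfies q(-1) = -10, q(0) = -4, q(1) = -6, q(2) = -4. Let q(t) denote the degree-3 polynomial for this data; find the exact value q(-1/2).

-21/4

Evaluate each Lagrange basis at t = -1/2:
L_0(-1/2) = (-1/2)·(-3/2)·(-5/2)/[(-1)·(-2)·(-3)] = 5/16
L_1(-1/2) = (1/2)·(-3/2)·(-5/2)/[(1)·(-1)·(-2)] = 15/16
L_2(-1/2) = (1/2)·(-1/2)·(-5/2)/[(2)·(1)·(-1)] = -5/16
L_3(-1/2) = (1/2)·(-1/2)·(-3/2)/[(3)·(2)·(1)] = 1/16
Sum: (-10)·(5/16) + (-4)·(15/16) + (-6)·(-5/16) + (-4)·(1/16) = -21/4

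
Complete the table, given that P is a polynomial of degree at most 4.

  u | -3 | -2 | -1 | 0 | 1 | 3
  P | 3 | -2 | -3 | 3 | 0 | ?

The 5 known values determine P uniquely (degree ≤ 4).
Evaluate each Lagrange basis at u = 3:
L_0(3) = (5)·(4)·(3)·(2)/[(-1)·(-2)·(-3)·(-4)] = 5
L_1(3) = (6)·(4)·(3)·(2)/[(1)·(-1)·(-2)·(-3)] = -24
L_2(3) = (6)·(5)·(3)·(2)/[(2)·(1)·(-1)·(-2)] = 45
L_3(3) = (6)·(5)·(4)·(2)/[(3)·(2)·(1)·(-1)] = -40
L_4(3) = (6)·(5)·(4)·(3)/[(4)·(3)·(2)·(1)] = 15
Sum: 3·(5) + (-2)·(-24) + (-3)·(45) + 3·(-40) + 0 = -192

-192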